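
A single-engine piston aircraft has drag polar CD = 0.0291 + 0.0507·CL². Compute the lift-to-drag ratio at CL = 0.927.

L/D = 12.8

CD = 0.0291 + 0.0507 × 0.927² = 0.07267
L/D = CL/CD = 0.927 / 0.07267 = 12.8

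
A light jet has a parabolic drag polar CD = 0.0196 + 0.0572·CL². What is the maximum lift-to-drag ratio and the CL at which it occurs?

(L/D)max = 14.9, at CL = 0.585

For CD = CD0 + K·CL², (L/D)max occurs at CL* = √(CD0/K) and equals 1/(2√(K·CD0)).
(L/D)max = 1/(2√(0.0572 × 0.0196)) = 1/(2 × 0.03348) = 14.9
CL* = √(0.0196/0.0572) = 0.585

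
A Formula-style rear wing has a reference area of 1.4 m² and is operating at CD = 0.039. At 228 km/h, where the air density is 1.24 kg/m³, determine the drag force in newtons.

Convert speed: v = 228 km/h ÷ 3.6 = 63.33 m/s.
Dynamic pressure q = ½ρv² = ½ × 1.24 × 63.33² = 2487 Pa.
D = q·S·CD = 2487 × 1.4 × 0.039 = 136 N

D = 136 N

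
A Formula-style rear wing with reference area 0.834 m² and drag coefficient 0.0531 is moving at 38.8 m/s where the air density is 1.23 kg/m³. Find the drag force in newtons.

D = ½ρv²S·CD = ½ × 1.23 × 38.8² × 0.834 × 0.0531 = 41 N

D = 41 N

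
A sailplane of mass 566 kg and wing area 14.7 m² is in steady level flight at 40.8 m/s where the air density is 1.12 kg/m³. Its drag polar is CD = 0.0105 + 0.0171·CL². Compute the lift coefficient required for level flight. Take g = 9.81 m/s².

Weight W = mg = 566 × 9.81 = 5552.5 N; in level flight L = W.
Dynamic pressure q = 0.5 × 1.12 × 40.8² = 932.2 Pa.
Required CL = L/(qS) = 5552.5/(932.2·14.7) = 0.4052.

CL = 0.405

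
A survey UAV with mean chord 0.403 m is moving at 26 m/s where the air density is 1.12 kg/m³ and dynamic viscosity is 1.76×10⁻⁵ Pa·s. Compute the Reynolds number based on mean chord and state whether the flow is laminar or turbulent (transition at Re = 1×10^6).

Re = ρ·v·c/μ = 1.12 × 26 × 0.403 / (1.76×10⁻⁵) = 6.67×10^5
Since 6.67×10^5 < 1×10^6, the flow is laminar.

Re = 6.67×10^5 (laminar)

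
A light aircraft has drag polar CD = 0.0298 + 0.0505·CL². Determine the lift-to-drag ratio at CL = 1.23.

CD = 0.0298 + 0.0505 × 1.23² = 0.1062
L/D = CL/CD = 1.23 / 0.1062 = 11.6

L/D = 11.6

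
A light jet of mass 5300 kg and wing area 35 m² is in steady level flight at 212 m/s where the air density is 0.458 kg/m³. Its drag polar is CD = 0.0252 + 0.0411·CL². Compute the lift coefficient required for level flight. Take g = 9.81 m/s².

CL = 0.144

Level flight ⇒ L = W = m·g = 5300 × 9.81 = 51993 N.
q = ½ρv² = ½ × 0.458 × 212² = 10290 Pa.
CL = W/(q·S) = 51993 / (10290 × 35) = 0.1443.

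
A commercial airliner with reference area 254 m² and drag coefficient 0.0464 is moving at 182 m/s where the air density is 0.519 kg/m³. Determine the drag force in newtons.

Dynamic pressure q = ½ρv² = ½ × 0.519 × 182² = 8596 Pa.
D = q·S·CD = 8596 × 254 × 0.0464 = 1.01×10^5 N ≈ 101 kN

D = 1.01×10^5 N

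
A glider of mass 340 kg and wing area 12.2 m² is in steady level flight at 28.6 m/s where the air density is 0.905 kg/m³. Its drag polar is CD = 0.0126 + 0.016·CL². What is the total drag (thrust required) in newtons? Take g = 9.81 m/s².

D = 96.3 N

In steady level flight, lift balances weight: W = mg = 340 × 9.81 = 3335.4 N.
Dynamic pressure q = 0.5 × 0.905 × 28.6² = 370.1 Pa.
CL = W/(q·S) = 3335.4 / (370.1 × 12.2) = 0.7386.
CD = 0.0126 + 0.016 × 0.7386² = 0.02133.
D = q·S·CD = 370.1 × 12.2 × 0.02133 = 96.31 N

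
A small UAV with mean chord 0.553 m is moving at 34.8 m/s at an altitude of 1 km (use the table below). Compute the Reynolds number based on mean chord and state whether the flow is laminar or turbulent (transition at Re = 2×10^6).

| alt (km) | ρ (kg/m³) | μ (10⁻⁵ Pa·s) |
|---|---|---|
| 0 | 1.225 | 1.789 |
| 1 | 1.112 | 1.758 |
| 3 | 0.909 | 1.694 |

Re = 1.22×10^6 (laminar)

At 1 km, from the table: ρ = 1.112 kg/m³, μ = 1.758×10⁻⁵ Pa·s.
Re = ρ·v·c/μ = 1.112 × 34.8 × 0.553 / (1.758×10⁻⁵) = 1.22×10^6
Since 1.22×10^6 < 2×10^6, the flow is laminar.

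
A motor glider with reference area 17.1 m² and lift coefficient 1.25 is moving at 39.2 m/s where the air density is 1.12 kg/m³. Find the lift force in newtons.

Dynamic pressure q = ½ρv² = ½ × 1.12 × 39.2² = 860.5 Pa.
L = q·S·CL = 860.5 × 17.1 × 1.25 = 18400 N ≈ 18.4 kN

L = 18400 N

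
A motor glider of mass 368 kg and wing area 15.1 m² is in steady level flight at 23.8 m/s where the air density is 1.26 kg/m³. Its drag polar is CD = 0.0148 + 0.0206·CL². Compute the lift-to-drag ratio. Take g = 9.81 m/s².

L/D = 27.9

Level flight ⇒ L = W = m·g = 368 × 9.81 = 3610.1 N.
Dynamic pressure q = 0.5 × 1.26 × 23.8² = 356.9 Pa.
CL = W/(q·S) = 3610.1 / (356.9 × 15.1) = 0.67.
CD = 0.0148 + 0.0206 × 0.67² = 0.02405.
L/D = CL/CD = 0.67 / 0.02405 = 27.9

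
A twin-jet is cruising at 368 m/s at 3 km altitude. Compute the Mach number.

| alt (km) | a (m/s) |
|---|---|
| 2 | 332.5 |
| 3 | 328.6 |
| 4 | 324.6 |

At 3 km, from the table: a = 328.6 m/s.
M = v/a = 368 / 328.6 = 1.12

M = 1.12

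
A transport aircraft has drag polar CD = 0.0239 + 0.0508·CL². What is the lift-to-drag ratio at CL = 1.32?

L/D = 11.7

CD = 0.0239 + 0.0508 × 1.32² = 0.1124
L/D = CL/CD = 1.32 / 0.1124 = 11.7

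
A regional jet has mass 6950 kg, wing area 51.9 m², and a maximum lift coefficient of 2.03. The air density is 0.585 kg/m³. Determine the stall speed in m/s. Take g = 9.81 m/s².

Weight W = mg = 6950 × 9.81 = 68180 N.
V_stall = √(2W/(ρ·S·CL,max)) = √(2 × 68180 / (0.585 × 51.9 × 2.03))
V_stall = √2212 = 47 m/s

V_stall = 47 m/s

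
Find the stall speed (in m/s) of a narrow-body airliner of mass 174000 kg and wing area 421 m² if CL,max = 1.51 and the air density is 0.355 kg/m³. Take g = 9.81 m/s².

V_stall = 123 m/s

At stall, lift equals weight: L = W = m·g = 174000 × 9.81 = 1.707×10^6 N.
From L = ½ρV²S·CL,max = W: V_stall = √(2W/(ρSCL,max)) = √(2·1.707×10^6/(0.355·421·1.51))
V_stall = √15130 = 123 m/s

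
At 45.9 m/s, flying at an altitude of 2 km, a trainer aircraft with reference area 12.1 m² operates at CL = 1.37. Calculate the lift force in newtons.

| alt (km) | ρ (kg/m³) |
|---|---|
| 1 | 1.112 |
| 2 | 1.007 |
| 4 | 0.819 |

At 2 km, from the table: ρ = 1.007 kg/m³.
L = ½ρv²S·CL = ½ × 1.007 × 45.9² × 12.1 × 1.37 = 17600 N ≈ 17.6 kN

L = 17600 N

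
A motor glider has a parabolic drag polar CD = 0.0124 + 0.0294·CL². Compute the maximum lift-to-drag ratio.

For CD = CD0 + K·CL², (L/D)max occurs at CL* = √(CD0/K) and equals 1/(2√(K·CD0)).
(L/D)max = 1/(2√(0.0294 × 0.0124)) = 1/(2 × 0.01909) = 26.2

(L/D)max = 26.2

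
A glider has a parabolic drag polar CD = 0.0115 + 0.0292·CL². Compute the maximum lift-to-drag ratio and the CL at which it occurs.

For CD = CD0 + K·CL², (L/D)max occurs at CL* = √(CD0/K) and equals 1/(2√(K·CD0)).
(L/D)max = 1/(2√(0.0292 × 0.0115)) = 1/(2 × 0.01832) = 27.3
CL* = √(0.0115/0.0292) = 0.628

(L/D)max = 27.3, at CL = 0.628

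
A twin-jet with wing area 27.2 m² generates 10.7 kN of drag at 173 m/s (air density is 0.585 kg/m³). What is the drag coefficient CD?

From D = ½ρv²S·CD, rearranging gives CD = 2D/(ρv²S).
CD = 2 × 10700 / (0.585 × 173² × 27.2) = 0.0449

CD = 0.0449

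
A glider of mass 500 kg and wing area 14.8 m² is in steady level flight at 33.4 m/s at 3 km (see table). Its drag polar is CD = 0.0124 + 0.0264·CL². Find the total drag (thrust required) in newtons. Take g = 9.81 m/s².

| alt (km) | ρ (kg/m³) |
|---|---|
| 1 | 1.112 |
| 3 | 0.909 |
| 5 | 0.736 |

At 3 km, from the table: ρ = 0.909 kg/m³.
Level flight ⇒ L = W = m·g = 500 × 9.81 = 4905 N.
Dynamic pressure q = 0.5 × 0.909 × 33.4² = 507 Pa.
CL = W/(q·S) = 4905 / (507 × 14.8) = 0.6537.
CD = 0.0124 + 0.0264 × 0.6537² = 0.02368.
D = q·S·CD = 507 × 14.8 × 0.02368 = 177.7 N

D = 178 N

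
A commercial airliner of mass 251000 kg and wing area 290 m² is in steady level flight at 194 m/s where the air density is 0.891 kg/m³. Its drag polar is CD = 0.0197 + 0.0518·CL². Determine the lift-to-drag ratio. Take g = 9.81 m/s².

L/D = 15.4

Weight W = mg = 251000 × 9.81 = 2.4623×10^6 N; in level flight L = W.
q = ½ρv² = ½ × 0.891 × 194² = 16770 Pa.
CL = 2W/(ρv²S) = 2×2.4623×10^6/(0.891×194²×290) = 0.5064.
CD = 0.0197 + 0.0518 × 0.5064² = 0.03298.
L/D = CL/CD = 0.5064 / 0.03298 = 15.4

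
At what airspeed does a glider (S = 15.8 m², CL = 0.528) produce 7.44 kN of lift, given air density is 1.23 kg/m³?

L = ½ρv²S·CL ⇒ v = √(2L/(ρ·S·CL))
v = √(2 × 7440 / (1.23 × 15.8 × 0.528)) = √1450 = 38.1 m/s

v = 38.1 m/s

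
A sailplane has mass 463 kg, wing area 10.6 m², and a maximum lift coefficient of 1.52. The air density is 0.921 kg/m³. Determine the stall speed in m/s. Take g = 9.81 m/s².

At stall, lift equals weight: L = W = m·g = 463 × 9.81 = 4542 N.
From L = ½ρV²S·CL,max = W: V_stall = √(2W/(ρSCL,max)) = √(2·4542/(0.921·10.6·1.52))
V_stall = √612.2 = 24.7 m/s

V_stall = 24.7 m/s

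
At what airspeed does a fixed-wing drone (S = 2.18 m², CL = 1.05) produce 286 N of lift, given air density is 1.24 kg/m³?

L = ½ρv²S·CL ⇒ v = √(2L/(ρ·S·CL))
v = √(2 × 286 / (1.24 × 2.18 × 1.05)) = √201.5 = 14.2 m/s

v = 14.2 m/s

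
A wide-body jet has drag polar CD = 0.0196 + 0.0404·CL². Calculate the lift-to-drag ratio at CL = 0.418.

CD = 0.0196 + 0.0404 × 0.418² = 0.02666
L/D = CL/CD = 0.418 / 0.02666 = 15.7

L/D = 15.7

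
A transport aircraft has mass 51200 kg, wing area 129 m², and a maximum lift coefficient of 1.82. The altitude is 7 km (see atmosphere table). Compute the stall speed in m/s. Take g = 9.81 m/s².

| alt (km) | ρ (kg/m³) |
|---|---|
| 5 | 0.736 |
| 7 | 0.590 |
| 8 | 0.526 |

At 7 km, from the table: ρ = 0.590 kg/m³.
Stall occurs when L = W at CL,max. W = mg = 51200 × 9.81 = 5.023×10^5 N.
From L = ½ρV²S·CL,max = W: V_stall = √(2W/(ρSCL,max)) = √(2·5.023×10^5/(0.59·129·1.82))
V_stall = √7252 = 85.2 m/s

V_stall = 85.2 m/s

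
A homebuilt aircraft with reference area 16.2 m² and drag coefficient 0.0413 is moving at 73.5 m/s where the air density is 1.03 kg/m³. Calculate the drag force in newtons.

D = ½ρv²S·CD = ½ × 1.03 × 73.5² × 16.2 × 0.0413 = 1860 N

D = 1860 N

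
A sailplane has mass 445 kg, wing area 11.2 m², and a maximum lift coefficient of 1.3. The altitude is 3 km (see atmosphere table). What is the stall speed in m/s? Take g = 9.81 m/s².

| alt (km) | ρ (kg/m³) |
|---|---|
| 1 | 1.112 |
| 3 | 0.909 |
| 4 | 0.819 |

At 3 km, from the table: ρ = 0.909 kg/m³.
Stall occurs when L = W at CL,max. W = mg = 445 × 9.81 = 4365 N.
V_stall = √(2W/(ρ·S·CL,max)) = √(2 × 4365 / (0.909 × 11.2 × 1.3))
V_stall = √659.7 = 25.7 m/s

V_stall = 25.7 m/s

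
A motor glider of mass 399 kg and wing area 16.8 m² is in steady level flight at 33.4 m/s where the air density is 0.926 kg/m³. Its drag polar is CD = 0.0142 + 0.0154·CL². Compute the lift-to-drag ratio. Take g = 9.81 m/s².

L/D = 26

In steady level flight, lift balances weight: W = mg = 399 × 9.81 = 3914.2 N.
Dynamic pressure q = 0.5 × 0.926 × 33.4² = 516.5 Pa.
CL = W/(q·S) = 3914.2 / (516.5 × 16.8) = 0.4511.
CD = 0.0142 + 0.0154 × 0.4511² = 0.01733.
L/D = CL/CD = 0.4511 / 0.01733 = 26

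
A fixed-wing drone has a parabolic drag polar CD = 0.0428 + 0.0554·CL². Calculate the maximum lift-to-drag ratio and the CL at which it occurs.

For CD = CD0 + K·CL², (L/D)max occurs at CL* = √(CD0/K) and equals 1/(2√(K·CD0)).
(L/D)max = 1/(2√(0.0554 × 0.0428)) = 1/(2 × 0.04869) = 10.3
CL* = √(0.0428/0.0554) = 0.879

(L/D)max = 10.3, at CL = 0.879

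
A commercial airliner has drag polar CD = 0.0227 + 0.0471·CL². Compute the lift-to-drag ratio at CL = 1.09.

L/D = 13.9

CD = 0.0227 + 0.0471 × 1.09² = 0.07866
L/D = CL/CD = 1.09 / 0.07866 = 13.9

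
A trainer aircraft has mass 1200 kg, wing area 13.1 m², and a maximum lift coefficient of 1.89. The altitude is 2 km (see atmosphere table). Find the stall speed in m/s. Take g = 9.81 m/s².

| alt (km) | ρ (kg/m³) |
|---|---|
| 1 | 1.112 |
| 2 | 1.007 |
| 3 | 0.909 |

V_stall = 30.7 m/s

At 2 km, from the table: ρ = 1.007 kg/m³.
At stall, lift equals weight: L = W = m·g = 1200 × 9.81 = 11770 N.
From L = ½ρV²S·CL,max = W: V_stall = √(2W/(ρSCL,max)) = √(2·11770/(1.007·13.1·1.89))
V_stall = √944.3 = 30.7 m/s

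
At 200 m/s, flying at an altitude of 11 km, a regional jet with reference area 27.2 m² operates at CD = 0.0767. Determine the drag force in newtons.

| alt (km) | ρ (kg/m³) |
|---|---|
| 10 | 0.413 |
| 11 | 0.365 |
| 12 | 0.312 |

At 11 km, from the table: ρ = 0.365 kg/m³.
D = ½ρv²S·CD = ½ × 0.365 × 200² × 27.2 × 0.0767 = 15200 N ≈ 15.2 kN

D = 15200 N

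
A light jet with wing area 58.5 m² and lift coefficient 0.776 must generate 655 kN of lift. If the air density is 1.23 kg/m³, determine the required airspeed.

L = ½ρv²S·CL ⇒ v = √(2L/(ρ·S·CL))
v = √(2 × 6.55×10^5 / (1.23 × 58.5 × 0.776)) = √23460 = 153 m/s

v = 153 m/s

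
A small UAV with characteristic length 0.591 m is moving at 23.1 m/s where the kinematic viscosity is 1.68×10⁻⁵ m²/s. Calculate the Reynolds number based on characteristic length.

Re = v·c/ν = 23.1 × 0.591 / (1.68×10⁻⁵) = 8.13×10^5

Re = 8.13×10^5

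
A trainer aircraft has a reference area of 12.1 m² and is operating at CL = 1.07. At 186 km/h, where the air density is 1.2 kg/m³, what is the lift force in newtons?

Convert speed: v = 186 km/h ÷ 3.6 = 51.67 m/s.
L = ½ρv²S·CL = ½ × 1.2 × 51.67² × 12.1 × 1.07 = 20700 N ≈ 20.7 kN

L = 20700 N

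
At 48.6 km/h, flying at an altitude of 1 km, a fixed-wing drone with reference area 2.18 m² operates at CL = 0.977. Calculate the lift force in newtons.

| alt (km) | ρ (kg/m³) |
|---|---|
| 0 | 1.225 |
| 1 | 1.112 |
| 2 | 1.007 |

L = 216 N

At 1 km, from the table: ρ = 1.112 kg/m³.
Convert speed: v = 48.6 km/h ÷ 3.6 = 13.5 m/s.
Dynamic pressure q = ½ρv² = ½ × 1.112 × 13.5² = 101.3 Pa.
L = q·S·CL = 101.3 × 2.18 × 0.977 = 216 N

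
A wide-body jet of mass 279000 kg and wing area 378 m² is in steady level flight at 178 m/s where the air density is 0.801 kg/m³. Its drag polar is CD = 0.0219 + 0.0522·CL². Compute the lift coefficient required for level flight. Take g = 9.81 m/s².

Level flight ⇒ L = W = m·g = 279000 × 9.81 = 2.737×10^6 N.
q = ½ρv² = ½ × 0.801 × 178² = 12690 Pa.
CL = 2W/(ρv²S) = 2×2.737×10^6/(0.801×178²×378) = 0.5706.

CL = 0.571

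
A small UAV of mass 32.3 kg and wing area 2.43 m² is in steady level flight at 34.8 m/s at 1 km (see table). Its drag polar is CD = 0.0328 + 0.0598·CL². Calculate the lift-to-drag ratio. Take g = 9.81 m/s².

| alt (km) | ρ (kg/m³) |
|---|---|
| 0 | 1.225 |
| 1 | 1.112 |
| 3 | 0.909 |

L/D = 5.53

At 1 km, from the table: ρ = 1.112 kg/m³.
Level flight ⇒ L = W = m·g = 32.3 × 9.81 = 316.86 N.
q = ½ρv² = ½ × 1.112 × 34.8² = 673.3 Pa.
Required CL = L/(qS) = 316.86/(673.3·2.43) = 0.1937.
CD = 0.0328 + 0.0598 × 0.1937² = 0.03504.
L/D = CL/CD = 0.1937 / 0.03504 = 5.53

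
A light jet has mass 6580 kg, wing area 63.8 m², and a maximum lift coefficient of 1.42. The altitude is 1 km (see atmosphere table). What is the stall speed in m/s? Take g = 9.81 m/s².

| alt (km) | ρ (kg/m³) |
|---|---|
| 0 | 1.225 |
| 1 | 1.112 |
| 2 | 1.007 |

V_stall = 35.8 m/s

At 1 km, from the table: ρ = 1.112 kg/m³.
Stall occurs when L = W at CL,max. W = mg = 6580 × 9.81 = 64550 N.
From L = ½ρV²S·CL,max = W: V_stall = √(2W/(ρSCL,max)) = √(2·64550/(1.112·63.8·1.42))
V_stall = √1281 = 35.8 m/s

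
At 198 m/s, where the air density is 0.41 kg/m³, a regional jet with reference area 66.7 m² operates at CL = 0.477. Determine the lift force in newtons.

L = 2.56×10^5 N

L = ½ρv²S·CL = ½ × 0.41 × 198² × 66.7 × 0.477 = 2.56×10^5 N ≈ 256 kN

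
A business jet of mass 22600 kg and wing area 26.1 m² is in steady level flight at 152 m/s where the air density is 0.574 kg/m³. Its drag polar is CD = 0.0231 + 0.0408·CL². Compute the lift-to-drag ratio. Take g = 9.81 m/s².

Weight W = mg = 22600 × 9.81 = 2.2171×10^5 N; in level flight L = W.
q = ½ρv² = ½ × 0.574 × 152² = 6631 Pa.
CL = W/(q·S) = 2.2171×10^5 / (6631 × 26.1) = 1.281.
CD = 0.0231 + 0.0408 × 1.281² = 0.09006.
L/D = CL/CD = 1.281 / 0.09006 = 14.2

L/D = 14.2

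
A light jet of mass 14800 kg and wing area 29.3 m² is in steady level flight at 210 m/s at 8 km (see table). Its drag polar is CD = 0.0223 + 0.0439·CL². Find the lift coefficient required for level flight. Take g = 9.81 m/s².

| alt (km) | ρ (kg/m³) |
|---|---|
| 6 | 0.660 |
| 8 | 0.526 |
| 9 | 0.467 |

CL = 0.427

At 8 km, from the table: ρ = 0.526 kg/m³.
Level flight ⇒ L = W = m·g = 14800 × 9.81 = 1.4519×10^5 N.
q = ½ρv² = ½ × 0.526 × 210² = 11600 Pa.
CL = W/(q·S) = 1.4519×10^5 / (11600 × 29.3) = 0.4272.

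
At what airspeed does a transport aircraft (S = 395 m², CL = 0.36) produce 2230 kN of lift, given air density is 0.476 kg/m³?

L = ½ρv²S·CL ⇒ v = √(2L/(ρ·S·CL))
v = √(2 × 2.23×10^6 / (0.476 × 395 × 0.36)) = √65890 = 257 m/s

v = 257 m/s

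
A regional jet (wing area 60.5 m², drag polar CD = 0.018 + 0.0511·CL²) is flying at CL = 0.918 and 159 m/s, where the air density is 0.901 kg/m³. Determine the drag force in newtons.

D = 42100 N

CD = 0.018 + 0.0511 × 0.918² = 0.06106
D = ½ρv²S·CD = ½ × 0.901 × 159² × 60.5 × 0.06106 = 42100 N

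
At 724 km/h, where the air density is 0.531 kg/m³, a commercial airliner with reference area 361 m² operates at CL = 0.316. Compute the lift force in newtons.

L = 1.22×10^6 N

Convert speed: v = 724 km/h ÷ 3.6 = 201.1 m/s.
Dynamic pressure q = ½ρv² = ½ × 0.531 × 201.1² = 10740 Pa.
L = q·S·CL = 10740 × 361 × 0.316 = 1.22×10^6 N ≈ 1220 kN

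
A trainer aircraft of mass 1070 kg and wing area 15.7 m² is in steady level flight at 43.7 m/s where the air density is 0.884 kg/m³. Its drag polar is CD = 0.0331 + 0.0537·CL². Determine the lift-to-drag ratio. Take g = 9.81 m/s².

L/D = 11.9

Weight W = mg = 1070 × 9.81 = 10497 N; in level flight L = W.
q = ½ρv² = ½ × 0.884 × 43.7² = 844.1 Pa.
CL = W/(q·S) = 10497 / (844.1 × 15.7) = 0.7921.
CD = 0.0331 + 0.0537 × 0.7921² = 0.06679.
L/D = CL/CD = 0.7921 / 0.06679 = 11.9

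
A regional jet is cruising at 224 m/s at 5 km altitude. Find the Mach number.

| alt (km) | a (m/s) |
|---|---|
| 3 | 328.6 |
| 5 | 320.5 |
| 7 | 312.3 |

At 5 km, from the table: a = 320.5 m/s.
M = v/a = 224 / 320.5 = 0.699

M = 0.699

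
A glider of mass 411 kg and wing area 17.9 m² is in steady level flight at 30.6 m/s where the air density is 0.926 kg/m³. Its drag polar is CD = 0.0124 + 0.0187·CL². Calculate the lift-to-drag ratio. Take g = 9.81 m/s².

L/D = 29.8

Weight W = mg = 411 × 9.81 = 4031.9 N; in level flight L = W.
q = ½ρv² = ½ × 0.926 × 30.6² = 433.5 Pa.
Required CL = L/(qS) = 4031.9/(433.5·17.9) = 0.5196.
CD = 0.0124 + 0.0187 × 0.5196² = 0.01745.
L/D = CL/CD = 0.5196 / 0.01745 = 29.8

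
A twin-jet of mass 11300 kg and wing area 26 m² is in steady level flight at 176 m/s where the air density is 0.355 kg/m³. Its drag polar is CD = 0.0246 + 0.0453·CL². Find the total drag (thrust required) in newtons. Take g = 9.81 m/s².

Weight W = mg = 11300 × 9.81 = 1.1085×10^5 N; in level flight L = W.
Dynamic pressure q = 0.5 × 0.355 × 176² = 5498 Pa.
Required CL = L/(qS) = 1.1085×10^5/(5498·26) = 0.7754.
CD = 0.0246 + 0.0453 × 0.7754² = 0.05184.
D = q·S·CD = 5498 × 26 × 0.05184 = 7411 N

D = 7410 N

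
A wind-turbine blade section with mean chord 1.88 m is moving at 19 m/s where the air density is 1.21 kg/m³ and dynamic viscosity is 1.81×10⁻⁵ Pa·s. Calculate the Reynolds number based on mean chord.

Re = 2.39×10^6

Re = ρ·v·c/μ = 1.21 × 19 × 1.88 / (1.81×10⁻⁵) = 2.39×10^6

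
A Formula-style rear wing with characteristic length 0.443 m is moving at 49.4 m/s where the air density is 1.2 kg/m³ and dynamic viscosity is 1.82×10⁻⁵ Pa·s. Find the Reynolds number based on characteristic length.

Re = ρ·v·c/μ = 1.2 × 49.4 × 0.443 / (1.82×10⁻⁵) = 1.44×10^6

Re = 1.44×10^6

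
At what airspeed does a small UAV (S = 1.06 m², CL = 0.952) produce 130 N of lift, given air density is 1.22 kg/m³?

L = ½ρv²S·CL ⇒ v = √(2L/(ρ·S·CL))
v = √(2 × 130 / (1.22 × 1.06 × 0.952)) = √211.2 = 14.5 m/s

v = 14.5 m/s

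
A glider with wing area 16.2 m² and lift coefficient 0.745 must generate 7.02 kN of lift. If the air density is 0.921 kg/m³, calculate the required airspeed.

L = ½ρv²S·CL ⇒ v = √(2L/(ρ·S·CL))
v = √(2 × 7020 / (0.921 × 16.2 × 0.745)) = √1263 = 35.5 m/s

v = 35.5 m/s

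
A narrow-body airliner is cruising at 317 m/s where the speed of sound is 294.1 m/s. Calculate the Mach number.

M = v/a = 317 / 294.1 = 1.08

M = 1.08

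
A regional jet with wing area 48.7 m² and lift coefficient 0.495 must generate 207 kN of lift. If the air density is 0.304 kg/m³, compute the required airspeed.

v = 238 m/s

L = ½ρv²S·CL ⇒ v = √(2L/(ρ·S·CL))
v = √(2 × 2.07×10^5 / (0.304 × 48.7 × 0.495)) = √56490 = 238 m/s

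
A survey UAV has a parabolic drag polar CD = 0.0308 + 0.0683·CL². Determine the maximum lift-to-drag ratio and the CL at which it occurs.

(L/D)max = 10.9, at CL = 0.672

For CD = CD0 + K·CL², (L/D)max occurs at CL* = √(CD0/K) and equals 1/(2√(K·CD0)).
(L/D)max = 1/(2√(0.0683 × 0.0308)) = 1/(2 × 0.04587) = 10.9
CL* = √(0.0308/0.0683) = 0.672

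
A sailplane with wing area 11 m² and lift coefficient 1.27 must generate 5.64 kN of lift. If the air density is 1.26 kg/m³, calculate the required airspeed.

v = 25.3 m/s

L = ½ρv²S·CL ⇒ v = √(2L/(ρ·S·CL))
v = √(2 × 5640 / (1.26 × 11 × 1.27)) = √640.8 = 25.3 m/s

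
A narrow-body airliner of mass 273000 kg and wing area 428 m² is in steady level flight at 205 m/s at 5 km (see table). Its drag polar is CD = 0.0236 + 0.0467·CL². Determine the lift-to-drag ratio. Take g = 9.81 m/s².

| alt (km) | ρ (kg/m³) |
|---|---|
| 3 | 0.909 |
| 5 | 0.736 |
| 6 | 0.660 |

L/D = 12.9

At 5 km, from the table: ρ = 0.736 kg/m³.
Weight W = mg = 273000 × 9.81 = 2.6781×10^6 N; in level flight L = W.
Dynamic pressure q = 0.5 × 0.736 × 205² = 15470 Pa.
Required CL = L/(qS) = 2.6781×10^6/(15470·428) = 0.4046.
CD = 0.0236 + 0.0467 × 0.4046² = 0.03125.
L/D = CL/CD = 0.4046 / 0.03125 = 12.9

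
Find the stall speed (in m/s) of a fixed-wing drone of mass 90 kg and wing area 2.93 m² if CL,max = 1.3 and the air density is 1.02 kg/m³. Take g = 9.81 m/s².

V_stall = 21.3 m/s

At stall, lift equals weight: L = W = m·g = 90 × 9.81 = 882.9 N.
V_stall = √(2W/(ρ·S·CL,max)) = √(2 × 882.9 / (1.02 × 2.93 × 1.3))
V_stall = √454.5 = 21.3 m/s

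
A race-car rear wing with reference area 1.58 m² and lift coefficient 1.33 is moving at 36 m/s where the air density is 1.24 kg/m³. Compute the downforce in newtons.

L = 1690 N

Dynamic pressure q = ½ρv² = ½ × 1.24 × 36² = 803.5 Pa.
L = q·S·CL = 803.5 × 1.58 × 1.33 = 1690 N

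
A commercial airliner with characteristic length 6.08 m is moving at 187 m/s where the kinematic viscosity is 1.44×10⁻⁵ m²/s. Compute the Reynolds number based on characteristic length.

Re = 7.9×10^7

Re = v·c/ν = 187 × 6.08 / (1.44×10⁻⁵) = 7.9×10^7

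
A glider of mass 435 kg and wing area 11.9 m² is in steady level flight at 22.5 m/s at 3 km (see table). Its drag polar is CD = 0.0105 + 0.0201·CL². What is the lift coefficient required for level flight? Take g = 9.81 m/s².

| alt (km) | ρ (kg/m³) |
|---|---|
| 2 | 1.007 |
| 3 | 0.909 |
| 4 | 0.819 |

CL = 1.56

At 3 km, from the table: ρ = 0.909 kg/m³.
Weight W = mg = 435 × 9.81 = 4267.4 N; in level flight L = W.
Dynamic pressure q = 0.5 × 0.909 × 22.5² = 230.1 Pa.
CL = 2W/(ρv²S) = 2×4267.4/(0.909×22.5²×11.9) = 1.559.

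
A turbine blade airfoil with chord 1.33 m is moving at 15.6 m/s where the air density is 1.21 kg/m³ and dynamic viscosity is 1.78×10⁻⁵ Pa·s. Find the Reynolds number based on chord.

Re = 1.41×10^6

Re = ρ·v·c/μ = 1.21 × 15.6 × 1.33 / (1.78×10⁻⁵) = 1.41×10^6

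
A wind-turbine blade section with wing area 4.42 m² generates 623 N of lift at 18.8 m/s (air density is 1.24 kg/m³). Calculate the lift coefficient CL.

From L = ½ρv²S·CL, rearranging gives CL = 2L/(ρv²S).
CL = 2 × 623 / (1.24 × 18.8² × 4.42) = 0.643

CL = 0.643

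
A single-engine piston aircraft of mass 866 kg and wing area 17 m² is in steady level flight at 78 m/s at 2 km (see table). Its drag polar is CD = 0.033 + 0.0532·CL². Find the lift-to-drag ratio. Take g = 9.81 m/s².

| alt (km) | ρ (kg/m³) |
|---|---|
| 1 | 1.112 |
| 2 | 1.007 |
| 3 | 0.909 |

At 2 km, from the table: ρ = 1.007 kg/m³.
Weight W = mg = 866 × 9.81 = 8495.5 N; in level flight L = W.
q = ½ρv² = ½ × 1.007 × 78² = 3063 Pa.
CL = W/(q·S) = 8495.5 / (3063 × 17) = 0.1631.
CD = 0.033 + 0.0532 × 0.1631² = 0.03442.
L/D = CL/CD = 0.1631 / 0.03442 = 4.74

L/D = 4.74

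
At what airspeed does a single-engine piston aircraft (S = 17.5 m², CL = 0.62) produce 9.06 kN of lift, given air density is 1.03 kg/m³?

v = 40.3 m/s

L = ½ρv²S·CL ⇒ v = √(2L/(ρ·S·CL))
v = √(2 × 9060 / (1.03 × 17.5 × 0.62)) = √1621 = 40.3 m/s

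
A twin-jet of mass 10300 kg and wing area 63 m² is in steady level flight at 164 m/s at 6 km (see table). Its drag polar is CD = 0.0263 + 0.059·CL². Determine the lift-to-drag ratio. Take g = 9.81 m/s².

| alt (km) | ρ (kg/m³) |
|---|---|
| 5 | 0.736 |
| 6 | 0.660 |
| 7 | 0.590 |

L/D = 6.4

At 6 km, from the table: ρ = 0.660 kg/m³.
In steady level flight, lift balances weight: W = mg = 10300 × 9.81 = 1.0104×10^5 N.
q = ½ρv² = ½ × 0.66 × 164² = 8876 Pa.
Required CL = L/(qS) = 1.0104×10^5/(8876·63) = 0.1807.
CD = 0.0263 + 0.059 × 0.1807² = 0.02823.
L/D = CL/CD = 0.1807 / 0.02823 = 6.4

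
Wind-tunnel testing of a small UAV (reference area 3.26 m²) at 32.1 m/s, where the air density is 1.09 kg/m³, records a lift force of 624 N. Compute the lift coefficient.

From L = ½ρv²S·CL, rearranging gives CL = 2L/(ρv²S).
CL = 2 × 624 / (1.09 × 32.1² × 3.26) = 0.341

CL = 0.341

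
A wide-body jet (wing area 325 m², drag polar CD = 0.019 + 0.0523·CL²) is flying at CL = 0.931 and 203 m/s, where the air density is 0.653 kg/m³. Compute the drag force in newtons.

CD = 0.019 + 0.0523 × 0.931² = 0.06433
D = ½ρv²S·CD = ½ × 0.653 × 203² × 325 × 0.06433 = 2.81×10^5 N

D = 2.81×10^5 N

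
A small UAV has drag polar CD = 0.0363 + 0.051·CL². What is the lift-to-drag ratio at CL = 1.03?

L/D = 11.4

CD = 0.0363 + 0.051 × 1.03² = 0.09041
L/D = CL/CD = 1.03 / 0.09041 = 11.4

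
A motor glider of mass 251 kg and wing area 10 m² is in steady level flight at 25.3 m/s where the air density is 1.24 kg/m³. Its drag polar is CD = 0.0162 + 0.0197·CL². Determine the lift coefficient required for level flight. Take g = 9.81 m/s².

Level flight ⇒ L = W = m·g = 251 × 9.81 = 2462.3 N.
q = ½ρv² = ½ × 1.24 × 25.3² = 396.9 Pa.
CL = 2W/(ρv²S) = 2×2462.3/(1.24×25.3²×10) = 0.6205.

CL = 0.62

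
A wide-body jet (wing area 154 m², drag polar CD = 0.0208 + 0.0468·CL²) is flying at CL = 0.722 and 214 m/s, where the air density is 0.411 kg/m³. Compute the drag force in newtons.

CD = 0.0208 + 0.0468 × 0.722² = 0.0452
D = ½ρv²S·CD = ½ × 0.411 × 214² × 154 × 0.0452 = 65500 N

D = 65500 N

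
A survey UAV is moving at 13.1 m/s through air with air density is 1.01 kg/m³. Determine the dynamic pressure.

q = ½ρv² = ½ × 1.01 × 13.1² = 86.7 Pa

q = 86.7 Pa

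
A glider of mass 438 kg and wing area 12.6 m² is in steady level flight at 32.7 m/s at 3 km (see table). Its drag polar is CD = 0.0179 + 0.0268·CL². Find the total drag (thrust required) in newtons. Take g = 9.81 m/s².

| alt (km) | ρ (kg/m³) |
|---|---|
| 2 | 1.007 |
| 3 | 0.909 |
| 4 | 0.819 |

At 3 km, from the table: ρ = 0.909 kg/m³.
In steady level flight, lift balances weight: W = mg = 438 × 9.81 = 4296.8 N.
Dynamic pressure q = 0.5 × 0.909 × 32.7² = 486 Pa.
CL = 2W/(ρv²S) = 2×4296.8/(0.909×32.7²×12.6) = 0.7017.
CD = 0.0179 + 0.0268 × 0.7017² = 0.0311.
D = q·S·CD = 486 × 12.6 × 0.0311 = 190.4 N

D = 190 N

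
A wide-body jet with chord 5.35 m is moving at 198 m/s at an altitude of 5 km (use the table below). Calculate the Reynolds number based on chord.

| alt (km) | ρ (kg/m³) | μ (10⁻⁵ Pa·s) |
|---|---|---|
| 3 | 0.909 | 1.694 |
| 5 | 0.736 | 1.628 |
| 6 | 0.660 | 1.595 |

Re = 4.79×10^7

At 5 km, from the table: ρ = 0.736 kg/m³, μ = 1.628×10⁻⁵ Pa·s.
Re = ρ·v·c/μ = 0.736 × 198 × 5.35 / (1.628×10⁻⁵) = 4.79×10^7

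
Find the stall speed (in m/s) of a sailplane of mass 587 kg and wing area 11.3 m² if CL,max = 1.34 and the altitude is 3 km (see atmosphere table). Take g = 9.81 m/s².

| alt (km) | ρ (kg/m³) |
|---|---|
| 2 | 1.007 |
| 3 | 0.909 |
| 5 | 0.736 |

V_stall = 28.9 m/s

At 3 km, from the table: ρ = 0.909 kg/m³.
At stall, lift equals weight: L = W = m·g = 587 × 9.81 = 5758 N.
From L = ½ρV²S·CL,max = W: V_stall = √(2W/(ρSCL,max)) = √(2·5758/(0.909·11.3·1.34))
V_stall = √836.7 = 28.9 m/s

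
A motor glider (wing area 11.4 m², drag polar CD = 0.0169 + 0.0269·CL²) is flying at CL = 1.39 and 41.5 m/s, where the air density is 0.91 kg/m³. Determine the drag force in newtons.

D = 615 N

CD = 0.0169 + 0.0269 × 1.39² = 0.06887
D = ½ρv²S·CD = ½ × 0.91 × 41.5² × 11.4 × 0.06887 = 615 N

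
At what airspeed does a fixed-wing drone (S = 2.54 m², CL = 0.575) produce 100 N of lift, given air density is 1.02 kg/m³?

L = ½ρv²S·CL ⇒ v = √(2L/(ρ·S·CL))
v = √(2 × 100 / (1.02 × 2.54 × 0.575)) = √134.3 = 11.6 m/s

v = 11.6 m/s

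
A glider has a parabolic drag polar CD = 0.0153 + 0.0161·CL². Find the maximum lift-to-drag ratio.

For CD = CD0 + K·CL², (L/D)max occurs at CL* = √(CD0/K) and equals 1/(2√(K·CD0)).
(L/D)max = 1/(2√(0.0161 × 0.0153)) = 1/(2 × 0.01569) = 31.9

(L/D)max = 31.9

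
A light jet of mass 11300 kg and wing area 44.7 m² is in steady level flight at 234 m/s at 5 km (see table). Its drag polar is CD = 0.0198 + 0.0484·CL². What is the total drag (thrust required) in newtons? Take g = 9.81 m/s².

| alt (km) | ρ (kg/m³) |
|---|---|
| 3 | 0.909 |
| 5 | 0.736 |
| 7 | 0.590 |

At 5 km, from the table: ρ = 0.736 kg/m³.
Level flight ⇒ L = W = m·g = 11300 × 9.81 = 1.1085×10^5 N.
Dynamic pressure q = 0.5 × 0.736 × 234² = 20150 Pa.
CL = 2W/(ρv²S) = 2×1.1085×10^5/(0.736×234²×44.7) = 0.1231.
CD = 0.0198 + 0.0484 × 0.1231² = 0.02053.
D = q·S·CD = 20150 × 44.7 × 0.02053 = 18490 N

D = 18500 N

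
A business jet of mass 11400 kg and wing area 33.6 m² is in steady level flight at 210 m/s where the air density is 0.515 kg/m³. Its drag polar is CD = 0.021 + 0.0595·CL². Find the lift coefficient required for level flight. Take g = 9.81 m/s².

In steady level flight, lift balances weight: W = mg = 11400 × 9.81 = 1.1183×10^5 N.
Dynamic pressure q = 0.5 × 0.515 × 210² = 11360 Pa.
Required CL = L/(qS) = 1.1183×10^5/(11360·33.6) = 0.2931.

CL = 0.293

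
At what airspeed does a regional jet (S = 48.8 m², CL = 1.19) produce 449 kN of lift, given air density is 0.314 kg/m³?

v = 222 m/s

L = ½ρv²S·CL ⇒ v = √(2L/(ρ·S·CL))
v = √(2 × 4.49×10^5 / (0.314 × 48.8 × 1.19)) = √49250 = 222 m/s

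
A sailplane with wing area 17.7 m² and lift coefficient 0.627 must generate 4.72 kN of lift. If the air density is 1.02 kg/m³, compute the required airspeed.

v = 28.9 m/s

L = ½ρv²S·CL ⇒ v = √(2L/(ρ·S·CL))
v = √(2 × 4720 / (1.02 × 17.7 × 0.627)) = √833.9 = 28.9 m/s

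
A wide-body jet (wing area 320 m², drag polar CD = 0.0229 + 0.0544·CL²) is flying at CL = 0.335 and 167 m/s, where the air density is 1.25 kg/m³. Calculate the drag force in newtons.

CD = 0.0229 + 0.0544 × 0.335² = 0.02901
D = ½ρv²S·CD = ½ × 1.25 × 167² × 320 × 0.02901 = 1.62×10^5 N

D = 1.62×10^5 N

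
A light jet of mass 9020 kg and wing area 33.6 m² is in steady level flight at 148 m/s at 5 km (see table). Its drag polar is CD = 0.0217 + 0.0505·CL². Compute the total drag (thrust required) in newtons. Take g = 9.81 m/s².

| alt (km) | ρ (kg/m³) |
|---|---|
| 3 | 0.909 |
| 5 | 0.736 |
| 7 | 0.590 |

At 5 km, from the table: ρ = 0.736 kg/m³.
Level flight ⇒ L = W = m·g = 9020 × 9.81 = 88486 N.
q = ½ρv² = ½ × 0.736 × 148² = 8061 Pa.
CL = 2W/(ρv²S) = 2×88486/(0.736×148²×33.6) = 0.3267.
CD = 0.0217 + 0.0505 × 0.3267² = 0.02709.
D = q·S·CD = 8061 × 33.6 × 0.02709 = 7337 N

D = 7340 N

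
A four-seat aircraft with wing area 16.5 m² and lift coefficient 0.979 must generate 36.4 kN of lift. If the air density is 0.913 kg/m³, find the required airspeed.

L = ½ρv²S·CL ⇒ v = √(2L/(ρ·S·CL))
v = √(2 × 36400 / (0.913 × 16.5 × 0.979)) = √4936 = 70.3 m/s

v = 70.3 m/s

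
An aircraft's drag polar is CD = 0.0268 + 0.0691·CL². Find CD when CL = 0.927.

CD = 0.0862

CD = 0.0268 + 0.0691 × 0.927² = 0.0268 + 0.05938 = 0.0862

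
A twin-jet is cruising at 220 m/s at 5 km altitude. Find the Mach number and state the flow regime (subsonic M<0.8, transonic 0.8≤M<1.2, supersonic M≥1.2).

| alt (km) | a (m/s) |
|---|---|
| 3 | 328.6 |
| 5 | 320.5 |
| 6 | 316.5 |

M = 0.686 (subsonic)

At 5 km, from the table: a = 320.5 m/s.
M = v/a = 220 / 320.5 = 0.686
M = 0.686 → subsonic.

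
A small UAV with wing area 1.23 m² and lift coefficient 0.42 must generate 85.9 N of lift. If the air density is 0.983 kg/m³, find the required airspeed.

L = ½ρv²S·CL ⇒ v = √(2L/(ρ·S·CL))
v = √(2 × 85.9 / (0.983 × 1.23 × 0.42)) = √338.3 = 18.4 m/s

v = 18.4 m/s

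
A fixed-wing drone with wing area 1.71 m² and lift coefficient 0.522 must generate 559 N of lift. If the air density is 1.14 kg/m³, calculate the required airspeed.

v = 33.1 m/s

L = ½ρv²S·CL ⇒ v = √(2L/(ρ·S·CL))
v = √(2 × 559 / (1.14 × 1.71 × 0.522)) = √1099 = 33.1 m/s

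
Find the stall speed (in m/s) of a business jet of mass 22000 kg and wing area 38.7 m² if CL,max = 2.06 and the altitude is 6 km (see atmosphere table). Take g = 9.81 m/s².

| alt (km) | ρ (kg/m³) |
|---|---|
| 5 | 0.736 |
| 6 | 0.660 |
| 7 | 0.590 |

V_stall = 90.6 m/s

At 6 km, from the table: ρ = 0.660 kg/m³.
At stall, lift equals weight: L = W = m·g = 22000 × 9.81 = 2.158×10^5 N.
V_stall = √(2W/(ρ·S·CL,max)) = √(2 × 2.158×10^5 / (0.66 × 38.7 × 2.06))
V_stall = √8204 = 90.6 m/s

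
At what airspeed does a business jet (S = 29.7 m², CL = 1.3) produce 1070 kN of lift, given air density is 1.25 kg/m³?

L = ½ρv²S·CL ⇒ v = √(2L/(ρ·S·CL))
v = √(2 × 1.07×10^6 / (1.25 × 29.7 × 1.3)) = √44340 = 211 m/s

v = 211 m/s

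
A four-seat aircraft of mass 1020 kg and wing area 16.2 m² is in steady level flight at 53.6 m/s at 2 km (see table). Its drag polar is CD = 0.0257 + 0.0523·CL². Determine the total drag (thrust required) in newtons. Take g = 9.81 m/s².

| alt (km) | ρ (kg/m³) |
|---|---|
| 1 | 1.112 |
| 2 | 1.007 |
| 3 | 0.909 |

At 2 km, from the table: ρ = 1.007 kg/m³.
Level flight ⇒ L = W = m·g = 1020 × 9.81 = 10006 N.
Dynamic pressure q = 0.5 × 1.007 × 53.6² = 1447 Pa.
CL = W/(q·S) = 10006 / (1447 × 16.2) = 0.427.
CD = 0.0257 + 0.0523 × 0.427² = 0.03524.
D = q·S·CD = 1447 × 16.2 × 0.03524 = 825.7 N

D = 826 N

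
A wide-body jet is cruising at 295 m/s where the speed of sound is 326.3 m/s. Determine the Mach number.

M = v/a = 295 / 326.3 = 0.904

M = 0.904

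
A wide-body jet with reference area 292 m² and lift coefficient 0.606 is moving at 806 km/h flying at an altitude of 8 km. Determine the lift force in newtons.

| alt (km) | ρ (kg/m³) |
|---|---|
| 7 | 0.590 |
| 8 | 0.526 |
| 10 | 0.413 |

L = 2.33×10^6 N

At 8 km, from the table: ρ = 0.526 kg/m³.
Convert speed: v = 806 km/h ÷ 3.6 = 223.9 m/s.
Dynamic pressure q = ½ρv² = ½ × 0.526 × 223.9² = 13180 Pa.
L = q·S·CL = 13180 × 292 × 0.606 = 2.33×10^6 N ≈ 2330 kN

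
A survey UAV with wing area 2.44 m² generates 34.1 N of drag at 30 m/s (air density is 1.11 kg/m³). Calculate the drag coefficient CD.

CD = 0.028

From D = ½ρv²S·CD, rearranging gives CD = 2D/(ρv²S).
CD = 2 × 34.1 / (1.11 × 30² × 2.44) = 0.028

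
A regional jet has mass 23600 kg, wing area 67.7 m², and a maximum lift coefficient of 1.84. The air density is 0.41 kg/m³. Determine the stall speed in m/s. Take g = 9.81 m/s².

V_stall = 95.2 m/s

At stall, lift equals weight: L = W = m·g = 23600 × 9.81 = 2.315×10^5 N.
V_stall = √(2W/(ρ·S·CL,max)) = √(2 × 2.315×10^5 / (0.41 × 67.7 × 1.84))
V_stall = √9066 = 95.2 m/s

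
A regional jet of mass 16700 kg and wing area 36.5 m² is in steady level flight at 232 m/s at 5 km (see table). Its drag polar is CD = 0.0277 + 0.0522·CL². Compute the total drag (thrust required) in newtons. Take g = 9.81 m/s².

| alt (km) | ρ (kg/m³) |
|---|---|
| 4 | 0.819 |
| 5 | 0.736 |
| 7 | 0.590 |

D = 22000 N

At 5 km, from the table: ρ = 0.736 kg/m³.
Level flight ⇒ L = W = m·g = 16700 × 9.81 = 1.6383×10^5 N.
Dynamic pressure q = 0.5 × 0.736 × 232² = 19810 Pa.
Required CL = L/(qS) = 1.6383×10^5/(19810·36.5) = 0.2266.
CD = 0.0277 + 0.0522 × 0.2266² = 0.03038.
D = q·S·CD = 19810 × 36.5 × 0.03038 = 21960 N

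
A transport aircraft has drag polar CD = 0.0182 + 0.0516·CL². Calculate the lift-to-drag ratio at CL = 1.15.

L/D = 13.3

CD = 0.0182 + 0.0516 × 1.15² = 0.08644
L/D = CL/CD = 1.15 / 0.08644 = 13.3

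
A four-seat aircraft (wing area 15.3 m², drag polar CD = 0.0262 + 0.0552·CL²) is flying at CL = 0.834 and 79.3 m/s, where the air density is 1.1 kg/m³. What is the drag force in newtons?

D = 3420 N

CD = 0.0262 + 0.0552 × 0.834² = 0.06459
D = ½ρv²S·CD = ½ × 1.1 × 79.3² × 15.3 × 0.06459 = 3420 N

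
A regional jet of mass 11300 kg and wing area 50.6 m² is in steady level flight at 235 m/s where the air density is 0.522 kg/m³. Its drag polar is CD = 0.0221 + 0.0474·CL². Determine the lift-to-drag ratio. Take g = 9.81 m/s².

Weight W = mg = 11300 × 9.81 = 1.1085×10^5 N; in level flight L = W.
q = ½ρv² = ½ × 0.522 × 235² = 14410 Pa.
CL = 2W/(ρv²S) = 2×1.1085×10^5/(0.522×235²×50.6) = 0.152.
CD = 0.0221 + 0.0474 × 0.152² = 0.0232.
L/D = CL/CD = 0.152 / 0.0232 = 6.55

L/D = 6.55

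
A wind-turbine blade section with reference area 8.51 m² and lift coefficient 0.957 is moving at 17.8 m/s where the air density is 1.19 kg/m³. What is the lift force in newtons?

L = 1540 N

Dynamic pressure q = ½ρv² = ½ × 1.19 × 17.8² = 188.5 Pa.
L = q·S·CL = 188.5 × 8.51 × 0.957 = 1540 N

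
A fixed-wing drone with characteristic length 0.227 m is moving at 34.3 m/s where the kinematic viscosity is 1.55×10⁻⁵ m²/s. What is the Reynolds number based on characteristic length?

Re = 5.02×10^5

Re = v·c/ν = 34.3 × 0.227 / (1.55×10⁻⁵) = 5.02×10^5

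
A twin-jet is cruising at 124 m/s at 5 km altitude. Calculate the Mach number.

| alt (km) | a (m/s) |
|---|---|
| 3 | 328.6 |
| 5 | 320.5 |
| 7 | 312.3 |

M = 0.387

At 5 km, from the table: a = 320.5 m/s.
M = v/a = 124 / 320.5 = 0.387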